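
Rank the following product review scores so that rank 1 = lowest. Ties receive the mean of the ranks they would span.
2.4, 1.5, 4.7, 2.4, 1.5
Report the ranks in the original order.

Sorted (ascending): 1.5, 1.5, 2.4, 2.4, 4.7
The 2 values of 1.5 occupy positions 1–2 → average rank (1+2)/2 = 1.5.
The 2 values of 2.4 occupy positions 3–4 → average rank (3+4)/2 = 3.5.

3.5, 1.5, 5, 3.5, 1.5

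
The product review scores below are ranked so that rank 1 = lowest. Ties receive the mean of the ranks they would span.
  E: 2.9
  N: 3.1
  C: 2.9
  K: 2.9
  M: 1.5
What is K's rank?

Sorted (ascending): 1.5, 2.9, 2.9, 2.9, 3.1
The 3 values of 2.9 occupy positions 2–4 → average rank 3.
K has value 2.9 → rank 3.

3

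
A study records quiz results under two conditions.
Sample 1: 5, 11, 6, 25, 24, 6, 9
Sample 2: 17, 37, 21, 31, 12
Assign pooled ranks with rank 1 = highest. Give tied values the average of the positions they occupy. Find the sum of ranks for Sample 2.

21

Sorted (descending): 37, 31, 25, 24, 21, 17, 12, 11, 9, 6, 6, 5
The 2 values of 6 occupy positions 10–11 → average rank (10+11)/2 = 10.5.
Sample 2 values → pooled ranks: 17→6, 37→1, 21→5, 31→2, 12→7
Rank sum = 6 + 1 + 5 + 2 + 7 = 21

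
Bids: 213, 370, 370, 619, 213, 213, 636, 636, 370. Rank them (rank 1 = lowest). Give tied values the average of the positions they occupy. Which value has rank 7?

619

Sorted (ascending): 213, 213, 213, 370, 370, 370, 619, 636, 636
The 3 values of 213 occupy positions 1–3 → average rank 2.
The 3 values of 370 occupy positions 4–6 → average rank 5.
The 2 values of 636 occupy positions 8–9 → average rank (8+9)/2 = 8.5.
Rank 7 → value 619.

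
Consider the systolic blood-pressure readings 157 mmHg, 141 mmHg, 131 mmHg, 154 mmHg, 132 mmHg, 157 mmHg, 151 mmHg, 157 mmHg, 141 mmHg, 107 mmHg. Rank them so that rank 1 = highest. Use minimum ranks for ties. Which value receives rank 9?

131

Sorted (descending): 157, 157, 157, 154, 151, 141, 141, 132, 131, 107
The 3 values of 157 occupy positions 1–3 → each gets rank 1.
The 2 values of 141 occupy positions 6–7 → each gets rank 6.
Rank 9 → value 131.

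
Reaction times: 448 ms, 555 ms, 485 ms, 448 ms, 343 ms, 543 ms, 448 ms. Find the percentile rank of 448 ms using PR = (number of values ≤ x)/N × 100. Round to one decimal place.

57.1

N = 7.
Strictly below 448: 1. Equal to 448: 3.
PR = 4/7 × 100 = 57.1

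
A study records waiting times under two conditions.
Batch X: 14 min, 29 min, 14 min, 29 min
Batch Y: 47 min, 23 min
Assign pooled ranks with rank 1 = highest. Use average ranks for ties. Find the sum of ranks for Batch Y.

5

Sorted (descending): 47, 29, 29, 23, 14, 14
The 2 values of 29 occupy positions 2–3 → average rank (2+3)/2 = 2.5.
The 2 values of 14 occupy positions 5–6 → average rank (5+6)/2 = 5.5.
Batch Y values → pooled ranks: 47→1, 23→4
Rank sum = 1 + 4 = 5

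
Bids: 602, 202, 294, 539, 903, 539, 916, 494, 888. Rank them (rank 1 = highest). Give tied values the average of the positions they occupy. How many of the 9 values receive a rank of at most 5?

Sorted (descending): 916, 903, 888, 602, 539, 539, 494, 294, 202
The 2 values of 539 occupy positions 5–6 → average rank (5+6)/2 = 5.5.
Ranks ≤ 5: {1, 2, 3, 4} → 4 values.

4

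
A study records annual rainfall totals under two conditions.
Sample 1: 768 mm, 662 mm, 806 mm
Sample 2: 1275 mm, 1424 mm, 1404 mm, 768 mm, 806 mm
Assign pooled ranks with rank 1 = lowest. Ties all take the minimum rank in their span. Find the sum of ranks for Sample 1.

Sorted (ascending): 662, 768, 768, 806, 806, 1275, 1404, 1424
The 2 values of 768 occupy positions 2–3 → each gets rank 2.
The 2 values of 806 occupy positions 4–5 → each gets rank 4.
Sample 1 values → pooled ranks: 768→2, 662→1, 806→4
Rank sum = 2 + 1 + 4 = 7

7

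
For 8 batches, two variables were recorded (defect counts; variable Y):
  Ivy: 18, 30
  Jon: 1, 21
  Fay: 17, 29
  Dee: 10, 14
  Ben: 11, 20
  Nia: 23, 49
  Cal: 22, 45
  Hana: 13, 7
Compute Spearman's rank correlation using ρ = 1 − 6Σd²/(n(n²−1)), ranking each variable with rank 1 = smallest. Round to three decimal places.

Ranks of variable 1: 6, 1, 5, 2, 3, 8, 7, 4
Ranks of variable 2: 6, 4, 5, 2, 3, 8, 7, 1
d = r₁ − r₂: 0, -3, 0, 0, 0, 0, 0, 3
d²: 0, 9, 0, 0, 0, 0, 0, 9; Σd² = 18
ρ = 1 − 6·18/(8·63) = 1 − 108/504 = 0.786

0.786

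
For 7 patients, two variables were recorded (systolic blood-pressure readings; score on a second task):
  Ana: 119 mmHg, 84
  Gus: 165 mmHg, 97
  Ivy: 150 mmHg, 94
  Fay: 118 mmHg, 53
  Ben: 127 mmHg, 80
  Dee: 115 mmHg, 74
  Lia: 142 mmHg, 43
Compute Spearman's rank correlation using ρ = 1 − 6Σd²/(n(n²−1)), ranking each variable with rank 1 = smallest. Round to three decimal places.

0.571

Ranks of variable 1: 3, 7, 6, 2, 4, 1, 5
Ranks of variable 2: 5, 7, 6, 2, 4, 3, 1
d = r₁ − r₂: -2, 0, 0, 0, 0, -2, 4
d²: 4, 0, 0, 0, 0, 4, 16; Σd² = 24
ρ = 1 − 6·24/(7·48) = 1 − 144/336 = 0.571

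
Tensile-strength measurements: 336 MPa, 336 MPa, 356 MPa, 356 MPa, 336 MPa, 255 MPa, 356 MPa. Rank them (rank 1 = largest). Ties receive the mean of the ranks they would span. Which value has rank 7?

255

Sorted (descending): 356, 356, 356, 336, 336, 336, 255
The 3 values of 356 occupy positions 1–3 → average rank 2.
The 3 values of 336 occupy positions 4–6 → average rank 5.
Rank 7 → value 255.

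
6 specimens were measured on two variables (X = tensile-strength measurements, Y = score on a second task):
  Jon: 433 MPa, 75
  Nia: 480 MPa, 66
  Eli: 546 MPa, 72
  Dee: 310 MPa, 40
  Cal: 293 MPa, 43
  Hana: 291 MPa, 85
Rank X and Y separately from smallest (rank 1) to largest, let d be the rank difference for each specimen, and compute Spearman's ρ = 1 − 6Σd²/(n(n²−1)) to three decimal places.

-0.086

Ranks of variable 1: 4, 5, 6, 3, 2, 1
Ranks of variable 2: 5, 3, 4, 1, 2, 6
d = r₁ − r₂: -1, 2, 2, 2, 0, -5
d²: 1, 4, 4, 4, 0, 25; Σd² = 38
ρ = 1 − 6·38/(6·35) = 1 − 228/210 = -0.086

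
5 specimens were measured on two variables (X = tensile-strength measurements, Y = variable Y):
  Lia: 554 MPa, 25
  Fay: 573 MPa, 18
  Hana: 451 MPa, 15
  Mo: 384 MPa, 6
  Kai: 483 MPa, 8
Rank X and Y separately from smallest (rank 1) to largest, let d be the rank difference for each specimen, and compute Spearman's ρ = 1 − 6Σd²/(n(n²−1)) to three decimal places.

Ranks of variable 1: 4, 5, 2, 1, 3
Ranks of variable 2: 5, 4, 3, 1, 2
d = r₁ − r₂: -1, 1, -1, 0, 1
d²: 1, 1, 1, 0, 1; Σd² = 4
ρ = 1 − 6·4/(5·24) = 1 − 24/120 = 0.800

0.800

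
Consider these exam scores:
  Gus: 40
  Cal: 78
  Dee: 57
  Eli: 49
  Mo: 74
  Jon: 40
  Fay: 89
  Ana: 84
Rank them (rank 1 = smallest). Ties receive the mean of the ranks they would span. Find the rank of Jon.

1.5

Sorted (ascending): 40, 40, 49, 57, 74, 78, 84, 89
The 2 values of 40 occupy positions 1–2 → average rank (1+2)/2 = 1.5.
Jon has value 40 → rank 1.5.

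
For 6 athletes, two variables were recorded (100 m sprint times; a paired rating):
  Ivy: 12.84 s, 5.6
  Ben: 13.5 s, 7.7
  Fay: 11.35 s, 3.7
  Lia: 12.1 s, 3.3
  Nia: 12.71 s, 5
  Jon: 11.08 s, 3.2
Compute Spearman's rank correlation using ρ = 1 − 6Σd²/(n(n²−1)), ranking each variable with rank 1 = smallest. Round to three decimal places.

Ranks of variable 1: 5, 6, 2, 3, 4, 1
Ranks of variable 2: 5, 6, 3, 2, 4, 1
d = r₁ − r₂: 0, 0, -1, 1, 0, 0
d²: 0, 0, 1, 1, 0, 0; Σd² = 2
ρ = 1 − 6·2/(6·35) = 1 − 12/210 = 0.943

0.943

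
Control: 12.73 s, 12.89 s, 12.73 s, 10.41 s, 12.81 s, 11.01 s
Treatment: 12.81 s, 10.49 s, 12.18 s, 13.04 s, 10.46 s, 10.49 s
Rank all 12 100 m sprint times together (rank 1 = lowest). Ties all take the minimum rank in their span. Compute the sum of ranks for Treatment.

35

Sorted (ascending): 10.41, 10.46, 10.49, 10.49, 11.01, 12.18, 12.73, 12.73, 12.81, 12.81, 12.89, 13.04
The 2 values of 10.49 occupy positions 3–4 → each gets rank 3.
The 2 values of 12.73 occupy positions 7–8 → each gets rank 7.
The 2 values of 12.81 occupy positions 9–10 → each gets rank 9.
Treatment values → pooled ranks: 12.81→9, 10.49→3, 12.18→6, 13.04→12, 10.46→2, 10.49→3
Rank sum = 9 + 3 + 6 + 12 + 2 + 3 = 35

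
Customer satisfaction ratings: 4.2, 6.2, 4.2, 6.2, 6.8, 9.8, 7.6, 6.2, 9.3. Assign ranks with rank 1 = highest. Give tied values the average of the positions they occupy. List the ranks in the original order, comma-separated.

Sorted (descending): 9.8, 9.3, 7.6, 6.8, 6.2, 6.2, 6.2, 4.2, 4.2
The 3 values of 6.2 occupy positions 5–7 → average rank 6.
The 2 values of 4.2 occupy positions 8–9 → average rank (8+9)/2 = 8.5.

8.5, 6, 8.5, 6, 4, 1, 3, 6, 2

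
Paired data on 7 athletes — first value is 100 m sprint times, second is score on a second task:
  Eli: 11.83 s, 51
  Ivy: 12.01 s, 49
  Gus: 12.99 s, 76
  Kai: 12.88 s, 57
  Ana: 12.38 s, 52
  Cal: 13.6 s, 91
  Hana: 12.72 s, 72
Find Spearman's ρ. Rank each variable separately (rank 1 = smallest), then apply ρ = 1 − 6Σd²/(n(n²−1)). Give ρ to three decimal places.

0.929

Ranks of variable 1: 1, 2, 6, 5, 3, 7, 4
Ranks of variable 2: 2, 1, 6, 4, 3, 7, 5
d = r₁ − r₂: -1, 1, 0, 1, 0, 0, -1
d²: 1, 1, 0, 1, 0, 0, 1; Σd² = 4
ρ = 1 − 6·4/(7·48) = 1 − 24/336 = 0.929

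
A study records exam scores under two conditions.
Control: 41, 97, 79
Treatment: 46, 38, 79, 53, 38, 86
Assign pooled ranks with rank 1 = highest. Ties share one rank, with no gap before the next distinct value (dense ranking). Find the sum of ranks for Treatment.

28

Sorted (descending): 97, 86, 79, 79, 53, 46, 41, 38, 38
The 2 values of 79 share dense rank 3.
The 2 values of 38 share dense rank 7.
Remaining distinct values take the next consecutive integers.
Treatment values → pooled ranks: 46→5, 38→7, 79→3, 53→4, 38→7, 86→2
Rank sum = 5 + 7 + 3 + 4 + 7 + 2 = 28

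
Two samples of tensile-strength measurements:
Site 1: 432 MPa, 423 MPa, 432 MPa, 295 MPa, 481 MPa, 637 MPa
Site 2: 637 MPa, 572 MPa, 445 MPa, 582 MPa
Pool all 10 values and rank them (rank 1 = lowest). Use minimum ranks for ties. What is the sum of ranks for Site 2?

29

Sorted (ascending): 295, 423, 432, 432, 445, 481, 572, 582, 637, 637
The 2 values of 432 occupy positions 3–4 → each gets rank 3.
The 2 values of 637 occupy positions 9–10 → each gets rank 9.
Site 2 values → pooled ranks: 637→9, 572→7, 445→5, 582→8
Rank sum = 9 + 7 + 5 + 8 = 29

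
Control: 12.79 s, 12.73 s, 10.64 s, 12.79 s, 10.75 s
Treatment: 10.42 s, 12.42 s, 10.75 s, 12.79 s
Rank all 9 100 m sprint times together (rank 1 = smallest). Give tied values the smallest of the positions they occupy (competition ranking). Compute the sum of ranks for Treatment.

16

Sorted (ascending): 10.42, 10.64, 10.75, 10.75, 12.42, 12.73, 12.79, 12.79, 12.79
The 2 values of 10.75 occupy positions 3–4 → each gets rank 3.
The 3 values of 12.79 occupy positions 7–9 → each gets rank 7.
Treatment values → pooled ranks: 10.42→1, 12.42→5, 10.75→3, 12.79→7
Rank sum = 1 + 5 + 3 + 7 = 16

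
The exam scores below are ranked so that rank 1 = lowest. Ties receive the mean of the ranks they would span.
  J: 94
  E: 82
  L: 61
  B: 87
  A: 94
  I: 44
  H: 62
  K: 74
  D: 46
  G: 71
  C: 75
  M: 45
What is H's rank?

Sorted (ascending): 44, 45, 46, 61, 62, 71, 74, 75, 82, 87, 94, 94
The 2 values of 94 occupy positions 11–12 → average rank (11+12)/2 = 11.5.
H has value 62 → rank 5.

5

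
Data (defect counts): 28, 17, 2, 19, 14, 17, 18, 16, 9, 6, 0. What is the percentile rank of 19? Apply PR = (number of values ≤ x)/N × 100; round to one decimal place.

N = 11.
Strictly below 19: 9. Equal to 19: 1.
PR = 10/11 × 100 = 90.9

90.9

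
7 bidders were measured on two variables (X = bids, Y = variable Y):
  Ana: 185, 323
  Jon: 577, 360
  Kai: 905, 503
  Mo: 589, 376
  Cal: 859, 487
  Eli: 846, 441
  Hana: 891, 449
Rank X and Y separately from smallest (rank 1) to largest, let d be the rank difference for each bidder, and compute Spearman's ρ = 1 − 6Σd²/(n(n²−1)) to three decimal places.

0.964

Ranks of variable 1: 1, 2, 7, 3, 5, 4, 6
Ranks of variable 2: 1, 2, 7, 3, 6, 4, 5
d = r₁ − r₂: 0, 0, 0, 0, -1, 0, 1
d²: 0, 0, 0, 0, 1, 0, 1; Σd² = 2
ρ = 1 − 6·2/(7·48) = 1 − 12/336 = 0.964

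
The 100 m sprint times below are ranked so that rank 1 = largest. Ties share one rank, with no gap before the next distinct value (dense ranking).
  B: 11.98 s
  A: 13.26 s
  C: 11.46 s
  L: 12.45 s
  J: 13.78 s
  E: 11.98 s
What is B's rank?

4

Sorted (descending): 13.78, 13.26, 12.45, 11.98, 11.98, 11.46
The 2 values of 11.98 share dense rank 4.
Remaining distinct values take the next consecutive integers.
B has value 11.98 s → rank 4.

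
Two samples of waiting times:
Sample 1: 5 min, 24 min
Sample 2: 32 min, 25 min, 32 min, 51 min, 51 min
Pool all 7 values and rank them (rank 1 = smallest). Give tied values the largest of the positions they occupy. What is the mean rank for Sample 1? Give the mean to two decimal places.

1.50

Sorted (ascending): 5, 24, 25, 32, 32, 51, 51
The 2 values of 32 occupy positions 4–5 → each gets rank 5.
The 2 values of 51 occupy positions 6–7 → each gets rank 7.
Sample 1 values → pooled ranks: 5→1, 24→2
Mean rank = (1 + 2) / 2 = 1.50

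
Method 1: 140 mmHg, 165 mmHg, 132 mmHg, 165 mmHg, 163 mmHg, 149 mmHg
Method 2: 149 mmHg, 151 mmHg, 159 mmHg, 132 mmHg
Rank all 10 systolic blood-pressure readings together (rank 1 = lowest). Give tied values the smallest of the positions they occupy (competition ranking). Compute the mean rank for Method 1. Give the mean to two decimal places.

5.67

Sorted (ascending): 132, 132, 140, 149, 149, 151, 159, 163, 165, 165
The 2 values of 132 occupy positions 1–2 → each gets rank 1.
The 2 values of 149 occupy positions 4–5 → each gets rank 4.
The 2 values of 165 occupy positions 9–10 → each gets rank 9.
Method 1 values → pooled ranks: 140→3, 165→9, 132→1, 165→9, 163→8, 149→4
Mean rank = (3 + 9 + 1 + 9 + 8 + 4) / 6 = 5.67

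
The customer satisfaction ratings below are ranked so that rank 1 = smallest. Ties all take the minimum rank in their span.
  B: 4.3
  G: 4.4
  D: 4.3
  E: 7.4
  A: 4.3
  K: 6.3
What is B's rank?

Sorted (ascending): 4.3, 4.3, 4.3, 4.4, 6.3, 7.4
The 3 values of 4.3 occupy positions 1–3 → each gets rank 1.
B has value 4.3 → rank 1.

1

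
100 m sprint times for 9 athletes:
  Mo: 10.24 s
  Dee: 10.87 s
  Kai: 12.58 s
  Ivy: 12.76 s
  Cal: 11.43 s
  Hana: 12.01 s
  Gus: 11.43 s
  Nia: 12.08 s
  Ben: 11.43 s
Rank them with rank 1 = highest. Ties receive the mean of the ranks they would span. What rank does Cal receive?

6

Sorted (descending): 12.76, 12.58, 12.08, 12.01, 11.43, 11.43, 11.43, 10.87, 10.24
The 3 values of 11.43 occupy positions 5–7 → average rank 6.
Cal has value 11.43 s → rank 6.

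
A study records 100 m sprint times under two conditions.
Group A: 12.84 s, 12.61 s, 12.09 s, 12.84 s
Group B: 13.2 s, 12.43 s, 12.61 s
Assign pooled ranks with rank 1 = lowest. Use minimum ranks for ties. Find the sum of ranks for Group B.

12

Sorted (ascending): 12.09, 12.43, 12.61, 12.61, 12.84, 12.84, 13.2
The 2 values of 12.61 occupy positions 3–4 → each gets rank 3.
The 2 values of 12.84 occupy positions 5–6 → each gets rank 5.
Group B values → pooled ranks: 13.2→7, 12.43→2, 12.61→3
Rank sum = 7 + 2 + 3 = 12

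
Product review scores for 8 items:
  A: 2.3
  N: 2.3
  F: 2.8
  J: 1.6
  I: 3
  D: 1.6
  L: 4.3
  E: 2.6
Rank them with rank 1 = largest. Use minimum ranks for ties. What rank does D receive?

Sorted (descending): 4.3, 3, 2.8, 2.6, 2.3, 2.3, 1.6, 1.6
The 2 values of 2.3 occupy positions 5–6 → each gets rank 5.
The 2 values of 1.6 occupy positions 7–8 → each gets rank 7.
D has value 1.6 → rank 7.

7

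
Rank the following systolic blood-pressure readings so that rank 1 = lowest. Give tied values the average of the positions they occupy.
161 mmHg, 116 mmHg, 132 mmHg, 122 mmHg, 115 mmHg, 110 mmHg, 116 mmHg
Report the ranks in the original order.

7, 3.5, 6, 5, 2, 1, 3.5

Sorted (ascending): 110, 115, 116, 116, 122, 132, 161
The 2 values of 116 occupy positions 3–4 → average rank (3+4)/2 = 3.5.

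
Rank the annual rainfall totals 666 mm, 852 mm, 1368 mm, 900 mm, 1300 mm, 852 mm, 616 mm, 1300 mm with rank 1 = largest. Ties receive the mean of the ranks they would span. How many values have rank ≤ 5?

4

Sorted (descending): 1368, 1300, 1300, 900, 852, 852, 666, 616
The 2 values of 1300 occupy positions 2–3 → average rank (2+3)/2 = 2.5.
The 2 values of 852 occupy positions 5–6 → average rank (5+6)/2 = 5.5.
Ranks ≤ 5: {1, 2.5, 2.5, 4} → 4 values.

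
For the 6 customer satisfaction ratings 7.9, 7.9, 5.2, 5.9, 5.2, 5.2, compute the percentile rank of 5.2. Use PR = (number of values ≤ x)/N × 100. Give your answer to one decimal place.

N = 6.
Strictly below 5.2: 0. Equal to 5.2: 3.
PR = 3/6 × 100 = 50.0

50.0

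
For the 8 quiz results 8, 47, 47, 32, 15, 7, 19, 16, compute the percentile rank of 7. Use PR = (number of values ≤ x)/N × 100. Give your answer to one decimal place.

N = 8.
Strictly below 7: 0. Equal to 7: 1.
PR = 1/8 × 100 = 12.5

12.5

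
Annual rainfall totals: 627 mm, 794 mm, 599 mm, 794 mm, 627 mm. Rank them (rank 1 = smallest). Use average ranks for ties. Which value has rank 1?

Sorted (ascending): 599, 627, 627, 794, 794
The 2 values of 627 occupy positions 2–3 → average rank (2+3)/2 = 2.5.
The 2 values of 794 occupy positions 4–5 → average rank (4+5)/2 = 4.5.
Rank 1 → value 599.

599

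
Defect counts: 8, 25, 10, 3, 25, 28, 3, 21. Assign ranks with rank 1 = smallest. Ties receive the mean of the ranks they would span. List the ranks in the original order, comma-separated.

3, 6.5, 4, 1.5, 6.5, 8, 1.5, 5

Sorted (ascending): 3, 3, 8, 10, 21, 25, 25, 28
The 2 values of 3 occupy positions 1–2 → average rank (1+2)/2 = 1.5.
The 2 values of 25 occupy positions 6–7 → average rank (6+7)/2 = 6.5.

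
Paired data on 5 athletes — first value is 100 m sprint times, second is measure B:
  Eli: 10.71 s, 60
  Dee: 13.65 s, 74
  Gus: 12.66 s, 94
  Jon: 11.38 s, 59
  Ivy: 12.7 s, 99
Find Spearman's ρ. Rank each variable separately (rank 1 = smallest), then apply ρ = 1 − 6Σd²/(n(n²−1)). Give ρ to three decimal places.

Ranks of variable 1: 1, 5, 3, 2, 4
Ranks of variable 2: 2, 3, 4, 1, 5
d = r₁ − r₂: -1, 2, -1, 1, -1
d²: 1, 4, 1, 1, 1; Σd² = 8
ρ = 1 − 6·8/(5·24) = 1 − 48/120 = 0.600

0.600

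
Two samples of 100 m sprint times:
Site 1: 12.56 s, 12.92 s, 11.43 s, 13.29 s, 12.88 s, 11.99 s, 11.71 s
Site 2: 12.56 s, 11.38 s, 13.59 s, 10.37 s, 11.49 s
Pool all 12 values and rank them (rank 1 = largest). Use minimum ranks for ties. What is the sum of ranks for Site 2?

Sorted (descending): 13.59, 13.29, 12.92, 12.88, 12.56, 12.56, 11.99, 11.71, 11.49, 11.43, 11.38, 10.37
The 2 values of 12.56 occupy positions 5–6 → each gets rank 5.
Site 2 values → pooled ranks: 12.56→5, 11.38→11, 13.59→1, 10.37→12, 11.49→9
Rank sum = 5 + 11 + 1 + 12 + 9 = 38

38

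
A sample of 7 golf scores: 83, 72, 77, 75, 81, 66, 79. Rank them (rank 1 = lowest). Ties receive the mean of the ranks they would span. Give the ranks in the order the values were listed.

Sorted (ascending): 66, 72, 75, 77, 79, 81, 83
No ties — each value takes its position as its rank.

7, 2, 4, 3, 6, 1, 5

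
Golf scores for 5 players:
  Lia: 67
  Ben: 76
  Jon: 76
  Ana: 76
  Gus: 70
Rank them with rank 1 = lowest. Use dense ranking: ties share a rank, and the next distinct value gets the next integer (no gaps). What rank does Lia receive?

1

Sorted (ascending): 67, 70, 76, 76, 76
The 3 values of 76 share dense rank 3.
Remaining distinct values take the next consecutive integers.
Lia has value 67 → rank 1.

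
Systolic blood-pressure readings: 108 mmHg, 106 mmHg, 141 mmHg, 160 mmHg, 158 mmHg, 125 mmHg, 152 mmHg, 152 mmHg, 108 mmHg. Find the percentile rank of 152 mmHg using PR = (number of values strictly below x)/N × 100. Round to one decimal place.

55.6

N = 9.
Strictly below 152: 5. Equal to 152: 2.
PR = 5/9 × 100 = 55.6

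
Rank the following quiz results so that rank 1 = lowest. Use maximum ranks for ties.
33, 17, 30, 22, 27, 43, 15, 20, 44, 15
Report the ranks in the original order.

Sorted (ascending): 15, 15, 17, 20, 22, 27, 30, 33, 43, 44
The 2 values of 15 occupy positions 1–2 → each gets rank 2.

8, 3, 7, 5, 6, 9, 2, 4, 10, 2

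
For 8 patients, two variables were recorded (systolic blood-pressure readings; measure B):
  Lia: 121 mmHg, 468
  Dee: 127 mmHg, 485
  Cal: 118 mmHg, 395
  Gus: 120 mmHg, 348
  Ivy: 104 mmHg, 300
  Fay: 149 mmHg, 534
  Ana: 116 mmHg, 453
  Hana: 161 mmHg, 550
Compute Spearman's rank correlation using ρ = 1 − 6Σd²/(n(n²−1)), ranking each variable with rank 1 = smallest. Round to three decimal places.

Ranks of variable 1: 5, 6, 3, 4, 1, 7, 2, 8
Ranks of variable 2: 5, 6, 3, 2, 1, 7, 4, 8
d = r₁ − r₂: 0, 0, 0, 2, 0, 0, -2, 0
d²: 0, 0, 0, 4, 0, 0, 4, 0; Σd² = 8
ρ = 1 − 6·8/(8·63) = 1 − 48/504 = 0.905

0.905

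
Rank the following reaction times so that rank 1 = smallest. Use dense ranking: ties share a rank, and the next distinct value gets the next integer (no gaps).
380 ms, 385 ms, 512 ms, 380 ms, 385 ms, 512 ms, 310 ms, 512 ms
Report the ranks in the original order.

2, 3, 4, 2, 3, 4, 1, 4

Sorted (ascending): 310, 380, 380, 385, 385, 512, 512, 512
The 2 values of 380 share dense rank 2.
The 2 values of 385 share dense rank 3.
The 3 values of 512 share dense rank 4.
Remaining distinct values take the next consecutive integers.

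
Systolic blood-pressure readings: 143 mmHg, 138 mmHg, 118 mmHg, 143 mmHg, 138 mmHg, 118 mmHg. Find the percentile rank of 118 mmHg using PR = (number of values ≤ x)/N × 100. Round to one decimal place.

33.3

N = 6.
Strictly below 118: 0. Equal to 118: 2.
PR = 2/6 × 100 = 33.3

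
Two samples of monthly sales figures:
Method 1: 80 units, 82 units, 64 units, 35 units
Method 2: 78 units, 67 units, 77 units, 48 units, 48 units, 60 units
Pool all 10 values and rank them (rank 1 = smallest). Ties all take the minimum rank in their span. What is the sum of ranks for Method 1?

Sorted (ascending): 35, 48, 48, 60, 64, 67, 77, 78, 80, 82
The 2 values of 48 occupy positions 2–3 → each gets rank 2.
Method 1 values → pooled ranks: 80→9, 82→10, 64→5, 35→1
Rank sum = 9 + 10 + 5 + 1 = 25

25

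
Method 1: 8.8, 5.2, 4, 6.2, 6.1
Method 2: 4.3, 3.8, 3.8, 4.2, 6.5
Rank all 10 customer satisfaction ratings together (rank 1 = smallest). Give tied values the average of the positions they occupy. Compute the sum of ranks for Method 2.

21

Sorted (ascending): 3.8, 3.8, 4, 4.2, 4.3, 5.2, 6.1, 6.2, 6.5, 8.8
The 2 values of 3.8 occupy positions 1–2 → average rank (1+2)/2 = 1.5.
Method 2 values → pooled ranks: 4.3→5, 3.8→1.5, 3.8→1.5, 4.2→4, 6.5→9
Rank sum = 5 + 1.5 + 1.5 + 4 + 9 = 21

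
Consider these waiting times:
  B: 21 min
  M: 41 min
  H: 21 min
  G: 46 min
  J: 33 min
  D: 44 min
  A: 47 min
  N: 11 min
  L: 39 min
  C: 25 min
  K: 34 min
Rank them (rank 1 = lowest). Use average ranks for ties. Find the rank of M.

Sorted (ascending): 11, 21, 21, 25, 33, 34, 39, 41, 44, 46, 47
The 2 values of 21 occupy positions 2–3 → average rank (2+3)/2 = 2.5.
M has value 41 min → rank 8.

8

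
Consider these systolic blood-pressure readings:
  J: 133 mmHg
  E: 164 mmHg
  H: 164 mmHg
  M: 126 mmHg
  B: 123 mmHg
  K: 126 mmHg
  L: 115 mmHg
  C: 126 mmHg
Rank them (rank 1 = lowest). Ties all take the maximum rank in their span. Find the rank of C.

Sorted (ascending): 115, 123, 126, 126, 126, 133, 164, 164
The 3 values of 126 occupy positions 3–5 → each gets rank 5.
The 2 values of 164 occupy positions 7–8 → each gets rank 8.
C has value 126 mmHg → rank 5.

5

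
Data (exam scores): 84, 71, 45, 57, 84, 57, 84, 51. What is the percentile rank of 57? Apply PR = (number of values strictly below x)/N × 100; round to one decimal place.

25.0

N = 8.
Strictly below 57: 2. Equal to 57: 2.
PR = 2/8 × 100 = 25.0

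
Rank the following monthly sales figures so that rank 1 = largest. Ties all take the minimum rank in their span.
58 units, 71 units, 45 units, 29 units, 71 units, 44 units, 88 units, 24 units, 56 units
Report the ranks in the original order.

Sorted (descending): 88, 71, 71, 58, 56, 45, 44, 29, 24
The 2 values of 71 occupy positions 2–3 → each gets rank 2.

4, 2, 6, 8, 2, 7, 1, 9, 5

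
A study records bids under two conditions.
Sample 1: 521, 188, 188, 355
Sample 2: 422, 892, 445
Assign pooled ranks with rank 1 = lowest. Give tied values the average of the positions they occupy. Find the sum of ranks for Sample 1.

12

Sorted (ascending): 188, 188, 355, 422, 445, 521, 892
The 2 values of 188 occupy positions 1–2 → average rank (1+2)/2 = 1.5.
Sample 1 values → pooled ranks: 521→6, 188→1.5, 188→1.5, 355→3
Rank sum = 6 + 1.5 + 1.5 + 3 = 12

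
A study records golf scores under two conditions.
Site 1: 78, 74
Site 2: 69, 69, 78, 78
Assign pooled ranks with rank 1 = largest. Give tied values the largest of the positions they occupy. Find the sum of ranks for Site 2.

18

Sorted (descending): 78, 78, 78, 74, 69, 69
The 3 values of 78 occupy positions 1–3 → each gets rank 3.
The 2 values of 69 occupy positions 5–6 → each gets rank 6.
Site 2 values → pooled ranks: 69→6, 69→6, 78→3, 78→3
Rank sum = 6 + 6 + 3 + 3 = 18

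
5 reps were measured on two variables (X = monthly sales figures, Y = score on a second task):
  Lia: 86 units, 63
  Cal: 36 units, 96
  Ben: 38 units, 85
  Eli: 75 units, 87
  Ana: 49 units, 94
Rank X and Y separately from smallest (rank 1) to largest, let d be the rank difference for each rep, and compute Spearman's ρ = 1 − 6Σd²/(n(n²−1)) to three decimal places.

Ranks of variable 1: 5, 1, 2, 4, 3
Ranks of variable 2: 1, 5, 2, 3, 4
d = r₁ − r₂: 4, -4, 0, 1, -1
d²: 16, 16, 0, 1, 1; Σd² = 34
ρ = 1 − 6·34/(5·24) = 1 − 204/120 = -0.700

-0.700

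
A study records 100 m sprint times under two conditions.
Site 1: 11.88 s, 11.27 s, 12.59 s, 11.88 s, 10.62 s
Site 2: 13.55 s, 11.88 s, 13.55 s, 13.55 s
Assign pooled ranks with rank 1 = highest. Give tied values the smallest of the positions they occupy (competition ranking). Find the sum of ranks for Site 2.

Sorted (descending): 13.55, 13.55, 13.55, 12.59, 11.88, 11.88, 11.88, 11.27, 10.62
The 3 values of 13.55 occupy positions 1–3 → each gets rank 1.
The 3 values of 11.88 occupy positions 5–7 → each gets rank 5.
Site 2 values → pooled ranks: 13.55→1, 11.88→5, 13.55→1, 13.55→1
Rank sum = 1 + 5 + 1 + 1 = 8

8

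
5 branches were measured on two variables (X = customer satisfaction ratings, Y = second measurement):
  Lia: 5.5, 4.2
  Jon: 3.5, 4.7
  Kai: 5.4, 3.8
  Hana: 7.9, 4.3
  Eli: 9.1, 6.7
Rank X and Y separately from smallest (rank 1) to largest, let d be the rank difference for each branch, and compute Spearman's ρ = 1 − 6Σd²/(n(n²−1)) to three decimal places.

0.400

Ranks of variable 1: 3, 1, 2, 4, 5
Ranks of variable 2: 2, 4, 1, 3, 5
d = r₁ − r₂: 1, -3, 1, 1, 0
d²: 1, 9, 1, 1, 0; Σd² = 12
ρ = 1 − 6·12/(5·24) = 1 − 72/120 = 0.400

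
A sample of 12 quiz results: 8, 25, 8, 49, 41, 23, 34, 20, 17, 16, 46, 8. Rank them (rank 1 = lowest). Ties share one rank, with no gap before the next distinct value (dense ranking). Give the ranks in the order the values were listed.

1, 6, 1, 10, 8, 5, 7, 4, 3, 2, 9, 1

Sorted (ascending): 8, 8, 8, 16, 17, 20, 23, 25, 34, 41, 46, 49
The 3 values of 8 share dense rank 1.
Remaining distinct values take the next consecutive integers.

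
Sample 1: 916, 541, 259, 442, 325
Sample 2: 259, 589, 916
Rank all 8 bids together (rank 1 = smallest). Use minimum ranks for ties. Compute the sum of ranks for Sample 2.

14

Sorted (ascending): 259, 259, 325, 442, 541, 589, 916, 916
The 2 values of 259 occupy positions 1–2 → each gets rank 1.
The 2 values of 916 occupy positions 7–8 → each gets rank 7.
Sample 2 values → pooled ranks: 259→1, 589→6, 916→7
Rank sum = 1 + 6 + 7 = 14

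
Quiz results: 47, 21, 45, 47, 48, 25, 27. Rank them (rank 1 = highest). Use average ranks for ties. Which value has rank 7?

Sorted (descending): 48, 47, 47, 45, 27, 25, 21
The 2 values of 47 occupy positions 2–3 → average rank (2+3)/2 = 2.5.
Rank 7 → value 21.

21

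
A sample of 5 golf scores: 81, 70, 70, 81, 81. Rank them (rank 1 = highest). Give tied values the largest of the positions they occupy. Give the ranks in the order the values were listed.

Sorted (descending): 81, 81, 81, 70, 70
The 3 values of 81 occupy positions 1–3 → each gets rank 3.
The 2 values of 70 occupy positions 4–5 → each gets rank 5.

3, 5, 5, 3, 3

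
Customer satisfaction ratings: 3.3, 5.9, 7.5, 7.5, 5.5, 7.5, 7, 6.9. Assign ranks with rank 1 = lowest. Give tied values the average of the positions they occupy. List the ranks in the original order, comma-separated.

Sorted (ascending): 3.3, 5.5, 5.9, 6.9, 7, 7.5, 7.5, 7.5
The 3 values of 7.5 occupy positions 6–8 → average rank 7.

1, 3, 7, 7, 2, 7, 5, 4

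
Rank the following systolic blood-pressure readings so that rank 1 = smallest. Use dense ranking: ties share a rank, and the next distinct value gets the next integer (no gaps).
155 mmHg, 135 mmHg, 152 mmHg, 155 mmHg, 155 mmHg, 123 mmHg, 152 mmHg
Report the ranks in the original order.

4, 2, 3, 4, 4, 1, 3

Sorted (ascending): 123, 135, 152, 152, 155, 155, 155
The 2 values of 152 share dense rank 3.
The 3 values of 155 share dense rank 4.
Remaining distinct values take the next consecutive integers.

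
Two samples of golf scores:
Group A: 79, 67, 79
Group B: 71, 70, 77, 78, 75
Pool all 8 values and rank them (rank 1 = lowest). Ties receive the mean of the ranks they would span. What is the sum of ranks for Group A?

16

Sorted (ascending): 67, 70, 71, 75, 77, 78, 79, 79
The 2 values of 79 occupy positions 7–8 → average rank (7+8)/2 = 7.5.
Group A values → pooled ranks: 79→7.5, 67→1, 79→7.5
Rank sum = 7.5 + 1 + 7.5 = 16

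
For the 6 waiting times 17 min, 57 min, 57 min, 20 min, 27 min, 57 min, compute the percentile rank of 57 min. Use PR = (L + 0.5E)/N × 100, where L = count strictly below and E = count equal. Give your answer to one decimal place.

75.0

N = 6.
Strictly below 57: 3. Equal to 57: 3.
PR = (3 + 0.5·3)/6 × 100 = 75.0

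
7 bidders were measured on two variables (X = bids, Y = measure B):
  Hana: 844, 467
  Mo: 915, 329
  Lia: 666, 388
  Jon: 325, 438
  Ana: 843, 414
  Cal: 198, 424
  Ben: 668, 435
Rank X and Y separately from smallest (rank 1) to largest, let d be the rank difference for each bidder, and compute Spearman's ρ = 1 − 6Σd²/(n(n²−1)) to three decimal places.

-0.214

Ranks of variable 1: 6, 7, 3, 2, 5, 1, 4
Ranks of variable 2: 7, 1, 2, 6, 3, 4, 5
d = r₁ − r₂: -1, 6, 1, -4, 2, -3, -1
d²: 1, 36, 1, 16, 4, 9, 1; Σd² = 68
ρ = 1 − 6·68/(7·48) = 1 − 408/336 = -0.214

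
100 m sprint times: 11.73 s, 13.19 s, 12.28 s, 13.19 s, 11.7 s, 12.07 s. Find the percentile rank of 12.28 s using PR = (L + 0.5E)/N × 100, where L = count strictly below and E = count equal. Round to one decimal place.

58.3

N = 6.
Strictly below 12.28: 3. Equal to 12.28: 1.
PR = (3 + 0.5·1)/6 × 100 = 58.3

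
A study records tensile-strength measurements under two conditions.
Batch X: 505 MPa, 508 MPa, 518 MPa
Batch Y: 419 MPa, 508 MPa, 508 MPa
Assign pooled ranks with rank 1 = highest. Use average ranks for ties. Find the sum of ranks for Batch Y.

Sorted (descending): 518, 508, 508, 508, 505, 419
The 3 values of 508 occupy positions 2–4 → average rank 3.
Batch Y values → pooled ranks: 419→6, 508→3, 508→3
Rank sum = 6 + 3 + 3 = 12

12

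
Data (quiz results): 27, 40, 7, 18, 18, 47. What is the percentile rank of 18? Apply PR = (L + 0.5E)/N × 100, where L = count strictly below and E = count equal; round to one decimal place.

33.3

N = 6.
Strictly below 18: 1. Equal to 18: 2.
PR = (1 + 0.5·2)/6 × 100 = 33.3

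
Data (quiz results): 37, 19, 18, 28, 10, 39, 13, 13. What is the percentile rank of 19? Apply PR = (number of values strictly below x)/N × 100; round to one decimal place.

N = 8.
Strictly below 19: 4. Equal to 19: 1.
PR = 4/8 × 100 = 50.0

50.0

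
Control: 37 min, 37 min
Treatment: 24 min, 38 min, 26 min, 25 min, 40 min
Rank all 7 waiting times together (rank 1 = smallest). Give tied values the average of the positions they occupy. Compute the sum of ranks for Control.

9

Sorted (ascending): 24, 25, 26, 37, 37, 38, 40
The 2 values of 37 occupy positions 4–5 → average rank (4+5)/2 = 4.5.
Control values → pooled ranks: 37→4.5, 37→4.5
Rank sum = 4.5 + 4.5 = 9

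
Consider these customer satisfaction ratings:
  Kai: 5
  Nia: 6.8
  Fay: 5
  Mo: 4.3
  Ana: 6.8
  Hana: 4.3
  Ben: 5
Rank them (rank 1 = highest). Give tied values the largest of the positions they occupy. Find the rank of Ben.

Sorted (descending): 6.8, 6.8, 5, 5, 5, 4.3, 4.3
The 2 values of 6.8 occupy positions 1–2 → each gets rank 2.
The 3 values of 5 occupy positions 3–5 → each gets rank 5.
The 2 values of 4.3 occupy positions 6–7 → each gets rank 7.
Ben has value 5 → rank 5.

5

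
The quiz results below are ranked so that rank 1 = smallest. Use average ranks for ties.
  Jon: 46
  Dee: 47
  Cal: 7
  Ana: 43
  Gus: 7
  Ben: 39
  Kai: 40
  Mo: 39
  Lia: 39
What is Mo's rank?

4

Sorted (ascending): 7, 7, 39, 39, 39, 40, 43, 46, 47
The 2 values of 7 occupy positions 1–2 → average rank (1+2)/2 = 1.5.
The 3 values of 39 occupy positions 3–5 → average rank 4.
Mo has value 39 → rank 4.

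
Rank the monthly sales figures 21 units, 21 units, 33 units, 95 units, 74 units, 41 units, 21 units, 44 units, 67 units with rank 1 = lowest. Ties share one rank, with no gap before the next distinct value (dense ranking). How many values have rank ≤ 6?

Sorted (ascending): 21, 21, 21, 33, 41, 44, 67, 74, 95
The 3 values of 21 share dense rank 1.
Remaining distinct values take the next consecutive integers.
Ranks ≤ 6: {1, 1, 1, 2, 3, 4, 5, 6} → 8 values.

8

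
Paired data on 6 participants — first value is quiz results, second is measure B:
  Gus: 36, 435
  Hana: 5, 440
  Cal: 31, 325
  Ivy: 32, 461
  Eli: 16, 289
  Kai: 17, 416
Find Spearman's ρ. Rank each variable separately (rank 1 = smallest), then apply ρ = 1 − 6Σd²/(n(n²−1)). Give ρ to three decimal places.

0.257

Ranks of variable 1: 6, 1, 4, 5, 2, 3
Ranks of variable 2: 4, 5, 2, 6, 1, 3
d = r₁ − r₂: 2, -4, 2, -1, 1, 0
d²: 4, 16, 4, 1, 1, 0; Σd² = 26
ρ = 1 − 6·26/(6·35) = 1 − 156/210 = 0.257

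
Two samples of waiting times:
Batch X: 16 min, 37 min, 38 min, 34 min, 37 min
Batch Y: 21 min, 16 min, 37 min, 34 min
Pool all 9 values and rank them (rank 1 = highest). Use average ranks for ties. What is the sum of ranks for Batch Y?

24

Sorted (descending): 38, 37, 37, 37, 34, 34, 21, 16, 16
The 3 values of 37 occupy positions 2–4 → average rank 3.
The 2 values of 34 occupy positions 5–6 → average rank (5+6)/2 = 5.5.
The 2 values of 16 occupy positions 8–9 → average rank (8+9)/2 = 8.5.
Batch Y values → pooled ranks: 21→7, 16→8.5, 37→3, 34→5.5
Rank sum = 7 + 8.5 + 3 + 5.5 = 24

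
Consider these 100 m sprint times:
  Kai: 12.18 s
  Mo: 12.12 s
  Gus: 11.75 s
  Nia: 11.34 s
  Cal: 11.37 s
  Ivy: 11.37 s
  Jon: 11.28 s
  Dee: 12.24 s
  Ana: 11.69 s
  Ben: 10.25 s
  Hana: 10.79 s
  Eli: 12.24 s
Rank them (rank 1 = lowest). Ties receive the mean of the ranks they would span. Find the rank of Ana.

Sorted (ascending): 10.25, 10.79, 11.28, 11.34, 11.37, 11.37, 11.69, 11.75, 12.12, 12.18, 12.24, 12.24
The 2 values of 11.37 occupy positions 5–6 → average rank (5+6)/2 = 5.5.
The 2 values of 12.24 occupy positions 11–12 → average rank (11+12)/2 = 11.5.
Ana has value 11.69 s → rank 7.

7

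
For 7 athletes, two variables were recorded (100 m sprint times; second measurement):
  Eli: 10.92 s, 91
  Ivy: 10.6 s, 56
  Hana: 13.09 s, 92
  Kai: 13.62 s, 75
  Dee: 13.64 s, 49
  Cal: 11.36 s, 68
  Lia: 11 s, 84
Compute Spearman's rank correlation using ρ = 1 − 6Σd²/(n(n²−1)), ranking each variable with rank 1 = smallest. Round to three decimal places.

-0.179

Ranks of variable 1: 2, 1, 5, 6, 7, 4, 3
Ranks of variable 2: 6, 2, 7, 4, 1, 3, 5
d = r₁ − r₂: -4, -1, -2, 2, 6, 1, -2
d²: 16, 1, 4, 4, 36, 1, 4; Σd² = 66
ρ = 1 − 6·66/(7·48) = 1 − 396/336 = -0.179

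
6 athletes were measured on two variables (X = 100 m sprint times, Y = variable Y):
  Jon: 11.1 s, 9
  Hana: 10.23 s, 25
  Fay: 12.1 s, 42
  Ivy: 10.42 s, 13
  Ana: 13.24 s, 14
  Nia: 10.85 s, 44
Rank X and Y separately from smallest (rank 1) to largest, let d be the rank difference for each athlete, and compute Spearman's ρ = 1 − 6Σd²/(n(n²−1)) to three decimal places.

-0.029

Ranks of variable 1: 4, 1, 5, 2, 6, 3
Ranks of variable 2: 1, 4, 5, 2, 3, 6
d = r₁ − r₂: 3, -3, 0, 0, 3, -3
d²: 9, 9, 0, 0, 9, 9; Σd² = 36
ρ = 1 − 6·36/(6·35) = 1 − 216/210 = -0.029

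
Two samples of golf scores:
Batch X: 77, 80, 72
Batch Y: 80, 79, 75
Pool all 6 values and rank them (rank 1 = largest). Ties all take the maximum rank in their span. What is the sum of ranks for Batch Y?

10

Sorted (descending): 80, 80, 79, 77, 75, 72
The 2 values of 80 occupy positions 1–2 → each gets rank 2.
Batch Y values → pooled ranks: 80→2, 79→3, 75→5
Rank sum = 2 + 3 + 5 = 10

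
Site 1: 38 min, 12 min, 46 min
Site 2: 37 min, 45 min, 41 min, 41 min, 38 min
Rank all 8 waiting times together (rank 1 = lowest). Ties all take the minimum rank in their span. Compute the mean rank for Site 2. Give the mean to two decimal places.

4.40

Sorted (ascending): 12, 37, 38, 38, 41, 41, 45, 46
The 2 values of 38 occupy positions 3–4 → each gets rank 3.
The 2 values of 41 occupy positions 5–6 → each gets rank 5.
Site 2 values → pooled ranks: 37→2, 45→7, 41→5, 41→5, 38→3
Mean rank = (2 + 7 + 5 + 5 + 3) / 5 = 4.40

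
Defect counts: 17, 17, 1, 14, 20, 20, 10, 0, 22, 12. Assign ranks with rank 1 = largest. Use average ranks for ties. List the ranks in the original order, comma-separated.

Sorted (descending): 22, 20, 20, 17, 17, 14, 12, 10, 1, 0
The 2 values of 20 occupy positions 2–3 → average rank (2+3)/2 = 2.5.
The 2 values of 17 occupy positions 4–5 → average rank (4+5)/2 = 4.5.

4.5, 4.5, 9, 6, 2.5, 2.5, 8, 10, 1, 7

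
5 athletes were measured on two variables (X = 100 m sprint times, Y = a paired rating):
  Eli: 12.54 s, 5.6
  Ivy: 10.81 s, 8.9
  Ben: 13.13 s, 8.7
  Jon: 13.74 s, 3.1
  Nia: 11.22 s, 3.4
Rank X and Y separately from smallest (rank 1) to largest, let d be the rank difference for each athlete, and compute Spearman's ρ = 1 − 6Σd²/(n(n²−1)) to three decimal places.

Ranks of variable 1: 3, 1, 4, 5, 2
Ranks of variable 2: 3, 5, 4, 1, 2
d = r₁ − r₂: 0, -4, 0, 4, 0
d²: 0, 16, 0, 16, 0; Σd² = 32
ρ = 1 − 6·32/(5·24) = 1 − 192/120 = -0.600

-0.600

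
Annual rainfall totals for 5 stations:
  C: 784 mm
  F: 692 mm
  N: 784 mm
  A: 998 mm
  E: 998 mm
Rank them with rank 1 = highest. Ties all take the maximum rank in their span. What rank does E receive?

2

Sorted (descending): 998, 998, 784, 784, 692
The 2 values of 998 occupy positions 1–2 → each gets rank 2.
The 2 values of 784 occupy positions 3–4 → each gets rank 4.
E has value 998 mm → rank 2.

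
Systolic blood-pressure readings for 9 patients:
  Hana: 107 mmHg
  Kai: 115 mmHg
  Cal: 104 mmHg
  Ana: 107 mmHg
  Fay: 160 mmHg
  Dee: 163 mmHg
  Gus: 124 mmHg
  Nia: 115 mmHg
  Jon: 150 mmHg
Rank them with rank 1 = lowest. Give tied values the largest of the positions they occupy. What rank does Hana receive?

Sorted (ascending): 104, 107, 107, 115, 115, 124, 150, 160, 163
The 2 values of 107 occupy positions 2–3 → each gets rank 3.
The 2 values of 115 occupy positions 4–5 → each gets rank 5.
Hana has value 107 mmHg → rank 3.

3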